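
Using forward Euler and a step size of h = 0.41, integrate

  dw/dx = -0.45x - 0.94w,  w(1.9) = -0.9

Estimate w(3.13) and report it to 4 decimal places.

Euler: w_{n+1} = w_n + h·f(x_n, w_n).
x=1.900000, w=-0.900000: f=-0.009000 → w ← -0.900000 + 0.41·(-0.009000) = -0.903690
x=2.310000, w=-0.903690: f=-0.190031 → w ← -0.903690 + 0.41·(-0.190031) = -0.981603
x=2.720000, w=-0.981603: f=-0.301293 → w ← -0.981603 + 0.41·(-0.301293) = -1.105133
w(3.13) ≈ -1.1051

-1.1051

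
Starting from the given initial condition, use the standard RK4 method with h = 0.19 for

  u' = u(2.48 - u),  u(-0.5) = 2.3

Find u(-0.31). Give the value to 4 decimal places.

2.3645

RK4: k1 = f(s_n, u_n); k2 = f(s_n + h/2, u_n + (h/2)·k1); k3 = f(s_n + h/2, u_n + (h/2)·k2); k4 = f(s_n + h, u_n + h·k3); u_{n+1} = u_n + (h/6)·(k1 + 2k2 + 2k3 + k4).
s=-0.500000, u=2.300000:
  k1 = f(-0.500000, 2.300000) = 0.414000
  k2 = f(-0.405000, 2.339330) = 0.329074
  k3 = f(-0.405000, 2.331262) = 0.346747
  k4 = f(-0.310000, 2.365882) = 0.269990
  u ← 2.300000 + (0.19/6)·(k1 + 2k2 + 2k3 + k4) = 2.364462
u(-0.31) ≈ 2.3645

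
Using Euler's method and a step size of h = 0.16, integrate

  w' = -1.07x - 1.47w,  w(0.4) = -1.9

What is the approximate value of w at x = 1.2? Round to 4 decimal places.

Euler: w_{n+1} = w_n + h·f(x_n, w_n).
x=0.400000, w=-1.900000: f=2.365000 → w ← -1.900000 + 0.16·2.365000 = -1.521600
x=0.560000, w=-1.521600: f=1.637552 → w ← -1.521600 + 0.16·1.637552 = -1.259592
x=0.720000, w=-1.259592: f=1.081200 → w ← -1.259592 + 0.16·1.081200 = -1.086600
x=0.880000, w=-1.086600: f=0.655702 → w ← -1.086600 + 0.16·0.655702 = -0.981687
x=1.040000, w=-0.981687: f=0.330281 → w ← -0.981687 + 0.16·0.330281 = -0.928843
w(1.2) ≈ -0.9288

-0.9288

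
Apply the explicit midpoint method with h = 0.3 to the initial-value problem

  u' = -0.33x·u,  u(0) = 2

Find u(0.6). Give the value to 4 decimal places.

Midpoint: k1 = f(x_n, u_n); k2 = f(x_n + h/2, u_n + (h/2)·k1); u_{n+1} = u_n + h·k2.
x=0.000000, u=2.000000:
  k1 = f(0.000000, 2.000000) = 0.000000
  k2 = f(0.150000, 2.000000) = -0.099000
  u ← 2.000000 + 0.3·(-0.099000) = 1.970300
x=0.300000, u=1.970300:
  k1 = f(0.300000, 1.970300) = -0.195060
  k2 = f(0.450000, 1.941041) = -0.288245
  u ← 1.970300 + 0.3·(-0.288245) = 1.883827
u(0.6) ≈ 1.8838

1.8838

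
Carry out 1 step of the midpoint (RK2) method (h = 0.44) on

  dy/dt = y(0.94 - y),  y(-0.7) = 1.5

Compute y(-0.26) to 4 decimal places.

Midpoint: k1 = f(t_n, y_n); k2 = f(t_n + h/2, y_n + (h/2)·k1); y_{n+1} = y_n + h·k2.
t=-0.700000, y=1.500000:
  k1 = f(-0.700000, 1.500000) = -0.840000
  k2 = f(-0.480000, 1.315200) = -0.493463
  y ← 1.500000 + 0.44·(-0.493463) = 1.282876
y(-0.26) ≈ 1.2829

1.2829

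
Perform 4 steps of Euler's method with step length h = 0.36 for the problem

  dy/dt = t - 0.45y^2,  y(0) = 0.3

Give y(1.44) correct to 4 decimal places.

0.9584

Euler: y_{n+1} = y_n + h·f(t_n, y_n).
t=0.000000, y=0.300000: f=-0.040500 → y ← 0.300000 + 0.36·(-0.040500) = 0.285420
t=0.360000, y=0.285420: f=0.323341 → y ← 0.285420 + 0.36·0.323341 = 0.401823
t=0.720000, y=0.401823: f=0.647342 → y ← 0.401823 + 0.36·0.647342 = 0.634866
t=1.080000, y=0.634866: f=0.898625 → y ← 0.634866 + 0.36·0.898625 = 0.958371
y(1.44) ≈ 0.9584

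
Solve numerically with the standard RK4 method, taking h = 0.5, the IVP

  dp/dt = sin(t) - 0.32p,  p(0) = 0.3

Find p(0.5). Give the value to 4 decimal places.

0.3717

RK4: k1 = f(t_n, p_n); k2 = f(t_n + h/2, p_n + (h/2)·k1); k3 = f(t_n + h/2, p_n + (h/2)·k2); k4 = f(t_n + h, p_n + h·k3); p_{n+1} = p_n + (h/6)·(k1 + 2k2 + 2k3 + k4).
t=0.000000, p=0.300000:
  k1 = f(0.000000, 0.300000) = -0.096000
  k2 = f(0.250000, 0.276000) = 0.159084
  k3 = f(0.250000, 0.339771) = 0.138677
  k4 = f(0.500000, 0.369339) = 0.361237
  p ← 0.300000 + (0.5/6)·(k1 + 2k2 + 2k3 + k4) = 0.371730
p(0.5) ≈ 0.3717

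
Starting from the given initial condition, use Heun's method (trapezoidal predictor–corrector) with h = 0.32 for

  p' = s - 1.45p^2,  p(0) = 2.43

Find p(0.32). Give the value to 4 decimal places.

1.0890

Heun: k1 = f(s_n, p_n); k2 = f(s_n + h, p_n + h·k1); p_{n+1} = p_n + (h/2)·(k1 + k2).
s=0.000000, p=2.430000:
  k1 = f(0.000000, 2.430000) = -8.562105
  k2 = f(0.320000, -0.309874) = 0.180769
  p ← 2.430000 + (0.32/2)·(-8.562105 + 0.180769) = 1.088986
p(0.32) ≈ 1.0890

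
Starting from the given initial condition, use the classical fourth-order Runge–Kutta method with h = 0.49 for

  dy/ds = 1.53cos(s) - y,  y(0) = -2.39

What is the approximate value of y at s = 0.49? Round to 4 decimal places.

-0.8988

RK4: k1 = f(s_n, y_n); k2 = f(s_n + h/2, y_n + (h/2)·k1); k3 = f(s_n + h/2, y_n + (h/2)·k2); k4 = f(s_n + h, y_n + h·k3); y_{n+1} = y_n + (h/6)·(k1 + 2k2 + 2k3 + k4).
s=0.000000, y=-2.390000:
  k1 = f(0.000000, -2.390000) = 3.920000
  k2 = f(0.245000, -1.429600) = 2.913910
  k3 = f(0.245000, -1.676092) = 3.160402
  k4 = f(0.490000, -0.841403) = 2.191372
  y ← -2.390000 + (0.49/6)·(k1 + 2k2 + 2k3 + k4) = -0.898767
y(0.49) ≈ -0.8988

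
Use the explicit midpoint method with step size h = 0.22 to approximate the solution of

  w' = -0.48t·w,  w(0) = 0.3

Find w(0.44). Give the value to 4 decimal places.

Midpoint: k1 = f(t_n, w_n); k2 = f(t_n + h/2, w_n + (h/2)·k1); w_{n+1} = w_n + h·k2.
t=0.000000, w=0.300000:
  k1 = f(0.000000, 0.300000) = 0.000000
  k2 = f(0.110000, 0.300000) = -0.015840
  w ← 0.300000 + 0.22·(-0.015840) = 0.296515
t=0.220000, w=0.296515:
  k1 = f(0.220000, 0.296515) = -0.031312
  k2 = f(0.330000, 0.293071) = -0.046422
  w ← 0.296515 + 0.22·(-0.046422) = 0.286302
w(0.44) ≈ 0.2863

0.2863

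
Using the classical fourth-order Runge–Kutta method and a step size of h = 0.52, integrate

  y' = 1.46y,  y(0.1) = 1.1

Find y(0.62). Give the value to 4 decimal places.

2.3476

RK4: k1 = f(x_n, y_n); k2 = f(x_n + h/2, y_n + (h/2)·k1); k3 = f(x_n + h/2, y_n + (h/2)·k2); k4 = f(x_n + h, y_n + h·k3); y_{n+1} = y_n + (h/6)·(k1 + 2k2 + 2k3 + k4).
x=0.100000, y=1.100000:
  k1 = f(0.100000, 1.100000) = 1.606000
  k2 = f(0.360000, 1.517560) = 2.215638
  k3 = f(0.360000, 1.676066) = 2.447056
  k4 = f(0.620000, 2.372469) = 3.463805
  y ← 1.100000 + (0.52/6)·(k1 + 2k2 + 2k3 + k4) = 2.347583
y(0.62) ≈ 2.3476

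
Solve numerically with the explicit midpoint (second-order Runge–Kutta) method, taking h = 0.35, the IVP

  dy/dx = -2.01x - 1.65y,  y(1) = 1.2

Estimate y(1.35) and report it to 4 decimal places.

Midpoint: k1 = f(x_n, y_n); k2 = f(x_n + h/2, y_n + (h/2)·k1); y_{n+1} = y_n + h·k2.
x=1.000000, y=1.200000:
  k1 = f(1.000000, 1.200000) = -3.990000
  k2 = f(1.175000, 0.501750) = -3.189637
  y ← 1.200000 + 0.35·(-3.189637) = 0.083627
y(1.35) ≈ 0.0836

0.0836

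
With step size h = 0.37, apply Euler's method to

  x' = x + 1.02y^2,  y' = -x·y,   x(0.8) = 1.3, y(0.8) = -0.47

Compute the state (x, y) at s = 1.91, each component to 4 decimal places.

3.5322, -0.0035

Euler on (x,y): x_{n+1} = x_n + h·x', y_{n+1} = y_n + h·y'.
0.800000: (1.300000, -0.470000); f=(1.525318, 0.611000) → (1.864368, -0.243930)
1.170000: (1.864368, -0.243930); f=(1.925060, 0.454775) → (2.576640, -0.075663)
1.540000: (2.576640, -0.075663); f=(2.582479, 0.194957) → (3.532157, -0.003529)
(x(1.91), y(1.91)) ≈ (3.5322, -0.0035)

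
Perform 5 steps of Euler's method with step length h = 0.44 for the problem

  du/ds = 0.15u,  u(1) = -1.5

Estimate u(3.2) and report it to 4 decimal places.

-2.0648

Euler: u_{n+1} = u_n + h·f(s_n, u_n).
s=1.000000, u=-1.500000: f=-0.225000 → u ← -1.500000 + 0.44·(-0.225000) = -1.599000
s=1.440000, u=-1.599000: f=-0.239850 → u ← -1.599000 + 0.44·(-0.239850) = -1.704534
s=1.880000, u=-1.704534: f=-0.255680 → u ← -1.704534 + 0.44·(-0.255680) = -1.817033
s=2.320000, u=-1.817033: f=-0.272555 → u ← -1.817033 + 0.44·(-0.272555) = -1.936957
s=2.760000, u=-1.936957: f=-0.290544 → u ← -1.936957 + 0.44·(-0.290544) = -2.064797
u(3.2) ≈ -2.0648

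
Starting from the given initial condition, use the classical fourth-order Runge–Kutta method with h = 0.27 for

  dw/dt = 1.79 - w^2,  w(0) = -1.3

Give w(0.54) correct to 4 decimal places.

RK4: k1 = f(t_n, w_n); k2 = f(t_n + h/2, w_n + (h/2)·k1); k3 = f(t_n + h/2, w_n + (h/2)·k2); k4 = f(t_n + h, w_n + h·k3); w_{n+1} = w_n + (h/6)·(k1 + 2k2 + 2k3 + k4).
t=0.000000, w=-1.300000:
  k1 = f(0.000000, -1.300000) = 0.100000
  k2 = f(0.135000, -1.286500) = 0.134918
  k3 = f(0.135000, -1.281786) = 0.147024
  k4 = f(0.270000, -1.260303) = 0.201635
  w ← -1.300000 + (0.27/6)·(k1 + 2k2 + 2k3 + k4) = -1.261052
t=0.270000, w=-1.261052:
  k1 = f(0.270000, -1.261052) = 0.199749
  k2 = f(0.405000, -1.234086) = 0.267033
  k3 = f(0.405000, -1.225002) = 0.289370
  k4 = f(0.540000, -1.182922) = 0.390696
  w ← -1.261052 + (0.27/6)·(k1 + 2k2 + 2k3 + k4) = -1.184405
w(0.54) ≈ -1.1844

-1.1844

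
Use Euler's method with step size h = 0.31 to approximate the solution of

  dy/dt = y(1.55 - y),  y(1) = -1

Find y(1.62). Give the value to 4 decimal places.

Euler: y_{n+1} = y_n + h·f(t_n, y_n).
t=1.000000, y=-1.000000: f=-2.550000 → y ← -1.000000 + 0.31·(-2.550000) = -1.790500
t=1.310000, y=-1.790500: f=-5.981165 → y ← -1.790500 + 0.31·(-5.981165) = -3.644661
y(1.62) ≈ -3.6447

-3.6447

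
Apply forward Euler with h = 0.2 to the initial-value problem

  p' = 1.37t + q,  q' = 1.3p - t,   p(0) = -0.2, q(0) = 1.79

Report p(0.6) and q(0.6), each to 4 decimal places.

Euler on (p,q): p_{n+1} = p_n + h·p', q_{n+1} = q_n + h·q'.
0.000000: (-0.200000, 1.790000); f=(1.790000, -0.260000) → (0.158000, 1.738000)
0.200000: (0.158000, 1.738000); f=(2.012000, 0.005400) → (0.560400, 1.739080)
0.400000: (0.560400, 1.739080); f=(2.287080, 0.328520) → (1.017816, 1.804784)
(p(0.6), q(0.6)) ≈ (1.0178, 1.8048)

1.0178, 1.8048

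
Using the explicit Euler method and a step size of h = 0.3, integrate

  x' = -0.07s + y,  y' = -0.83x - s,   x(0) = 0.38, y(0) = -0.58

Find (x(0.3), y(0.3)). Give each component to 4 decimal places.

Euler on (x,y): x_{n+1} = x_n + h·x', y_{n+1} = y_n + h·y'.
0.000000: (0.380000, -0.580000); f=(-0.580000, -0.315400) → (0.206000, -0.674620)
(x(0.3), y(0.3)) ≈ (0.2060, -0.6746)

0.2060, -0.6746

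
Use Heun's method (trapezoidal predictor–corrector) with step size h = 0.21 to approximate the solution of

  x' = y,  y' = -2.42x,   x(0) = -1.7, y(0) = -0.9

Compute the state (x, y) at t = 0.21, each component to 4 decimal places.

Heun on (x,y): k1 = f(t_n, state_n); k2 = f(t_n + h, state_n + h·k1); state_{n+1} = state_n + (h/2)·(k1 + k2).
0.000000: (-1.700000, -0.900000)
  k1 = (-0.900000, 4.114000)
  predictor → (-1.889000, -0.036060)
  k2 = (-0.036060, 4.571380)
  → (-1.798286, 0.011965)
(x(0.21), y(0.21)) ≈ (-1.7983, 0.0120)

-1.7983, 0.0120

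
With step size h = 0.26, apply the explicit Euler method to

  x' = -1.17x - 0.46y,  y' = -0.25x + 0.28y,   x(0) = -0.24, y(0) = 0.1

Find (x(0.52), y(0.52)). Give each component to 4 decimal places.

Euler on (x,y): x_{n+1} = x_n + h·x', y_{n+1} = y_n + h·y'.
0.000000: (-0.240000, 0.100000); f=(0.234800, 0.088000) → (-0.178952, 0.122880)
0.260000: (-0.178952, 0.122880); f=(0.152849, 0.079144) → (-0.139211, 0.143458)
(x(0.52), y(0.52)) ≈ (-0.1392, 0.1435)

-0.1392, 0.1435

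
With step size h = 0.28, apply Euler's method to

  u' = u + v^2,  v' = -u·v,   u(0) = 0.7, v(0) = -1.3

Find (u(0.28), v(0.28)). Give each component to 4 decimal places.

Euler on (u,v): u_{n+1} = u_n + h·u', v_{n+1} = v_n + h·v'.
0.000000: (0.700000, -1.300000); f=(2.390000, 0.910000) → (1.369200, -1.045200)
(u(0.28), v(0.28)) ≈ (1.3692, -1.0452)

1.3692, -1.0452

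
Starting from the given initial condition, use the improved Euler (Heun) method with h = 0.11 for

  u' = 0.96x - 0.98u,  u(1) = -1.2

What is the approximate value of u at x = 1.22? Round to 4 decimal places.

-0.7561

Heun: k1 = f(x_n, u_n); k2 = f(x_n + h, u_n + h·k1); u_{n+1} = u_n + (h/2)·(k1 + k2).
x=1.000000, u=-1.200000:
  k1 = f(1.000000, -1.200000) = 2.136000
  k2 = f(1.110000, -0.965040) = 2.011339
  u ← -1.200000 + (0.11/2)·(2.136000 + 2.011339) = -0.971896
x=1.110000, u=-0.971896:
  k1 = f(1.110000, -0.971896) = 2.018058
  k2 = f(1.220000, -0.749910) = 1.906112
  u ← -0.971896 + (0.11/2)·(2.018058 + 1.906112) = -0.756067
u(1.22) ≈ -0.7561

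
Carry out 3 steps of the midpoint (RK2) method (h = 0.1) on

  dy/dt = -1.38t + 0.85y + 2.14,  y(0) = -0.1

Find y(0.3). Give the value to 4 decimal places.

Midpoint: k1 = f(t_n, y_n); k2 = f(t_n + h/2, y_n + (h/2)·k1); y_{n+1} = y_n + h·k2.
t=0.000000, y=-0.100000:
  k1 = f(0.000000, -0.100000) = 2.055000
  k2 = f(0.050000, 0.002750) = 2.073338
  y ← -0.100000 + 0.1·2.073338 = 0.107334
t=0.100000, y=0.107334:
  k1 = f(0.100000, 0.107334) = 2.093234
  k2 = f(0.150000, 0.211995) = 2.113196
  y ← 0.107334 + 0.1·2.113196 = 0.318653
t=0.200000, y=0.318653:
  k1 = f(0.200000, 0.318653) = 2.134855
  k2 = f(0.250000, 0.425396) = 2.156587
  y ← 0.318653 + 0.1·2.156587 = 0.534312
y(0.3) ≈ 0.5343

0.5343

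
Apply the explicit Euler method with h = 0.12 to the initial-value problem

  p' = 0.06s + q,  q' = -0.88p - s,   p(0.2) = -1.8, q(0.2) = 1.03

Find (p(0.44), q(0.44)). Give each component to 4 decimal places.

-1.5291, 1.3346

Euler on (p,q): p_{n+1} = p_n + h·p', q_{n+1} = q_n + h·q'.
0.200000: (-1.800000, 1.030000); f=(1.042000, 1.384000) → (-1.674960, 1.196080)
0.320000: (-1.674960, 1.196080); f=(1.215280, 1.153965) → (-1.529126, 1.334556)
(p(0.44), q(0.44)) ≈ (-1.5291, 1.3346)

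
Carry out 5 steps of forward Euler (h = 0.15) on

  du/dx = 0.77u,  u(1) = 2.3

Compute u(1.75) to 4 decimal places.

Euler: u_{n+1} = u_n + h·f(x_n, u_n).
x=1.000000, u=2.300000: f=1.771000 → u ← 2.300000 + 0.15·1.771000 = 2.565650
x=1.150000, u=2.565650: f=1.975550 → u ← 2.565650 + 0.15·1.975550 = 2.861983
x=1.300000, u=2.861983: f=2.203727 → u ← 2.861983 + 0.15·2.203727 = 3.192542
x=1.450000, u=3.192542: f=2.458257 → u ← 3.192542 + 0.15·2.458257 = 3.561280
x=1.600000, u=3.561280: f=2.742186 → u ← 3.561280 + 0.15·2.742186 = 3.972608
u(1.75) ≈ 3.9726

3.9726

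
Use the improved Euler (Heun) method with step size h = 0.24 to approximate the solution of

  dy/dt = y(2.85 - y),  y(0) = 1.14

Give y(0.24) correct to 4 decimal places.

1.6136

Heun: k1 = f(t_n, y_n); k2 = f(t_n + h, y_n + h·k1); y_{n+1} = y_n + (h/2)·(k1 + k2).
t=0.000000, y=1.140000:
  k1 = f(0.000000, 1.140000) = 1.949400
  k2 = f(0.240000, 1.607856) = 1.997189
  y ← 1.140000 + (0.24/2)·(1.949400 + 1.997189) = 1.613591
y(0.24) ≈ 1.6136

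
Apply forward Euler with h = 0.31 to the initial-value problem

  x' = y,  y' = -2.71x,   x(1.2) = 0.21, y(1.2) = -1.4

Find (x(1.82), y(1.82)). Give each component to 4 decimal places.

Euler on (x,y): x_{n+1} = x_n + h·x', y_{n+1} = y_n + h·y'.
1.200000: (0.210000, -1.400000); f=(-1.400000, -0.569100) → (-0.224000, -1.576421)
1.510000: (-0.224000, -1.576421); f=(-1.576421, 0.607040) → (-0.712691, -1.388239)
(x(1.82), y(1.82)) ≈ (-0.7127, -1.3882)

-0.7127, -1.3882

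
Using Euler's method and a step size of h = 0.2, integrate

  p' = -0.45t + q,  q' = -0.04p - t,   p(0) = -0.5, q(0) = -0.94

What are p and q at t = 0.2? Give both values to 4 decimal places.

Euler on (p,q): p_{n+1} = p_n + h·p', q_{n+1} = q_n + h·q'.
0.000000: (-0.500000, -0.940000); f=(-0.940000, 0.020000) → (-0.688000, -0.936000)
(p(0.2), q(0.2)) ≈ (-0.6880, -0.9360)

-0.6880, -0.9360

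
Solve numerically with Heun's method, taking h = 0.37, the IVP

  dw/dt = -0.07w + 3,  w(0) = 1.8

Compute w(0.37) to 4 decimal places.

2.8496

Heun: k1 = f(t_n, w_n); k2 = f(t_n + h, w_n + h·k1); w_{n+1} = w_n + (h/2)·(k1 + k2).
t=0.000000, w=1.800000:
  k1 = f(0.000000, 1.800000) = 2.874000
  k2 = f(0.370000, 2.863380) = 2.799563
  w ← 1.800000 + (0.37/2)·(2.874000 + 2.799563) = 2.849609
w(0.37) ≈ 2.8496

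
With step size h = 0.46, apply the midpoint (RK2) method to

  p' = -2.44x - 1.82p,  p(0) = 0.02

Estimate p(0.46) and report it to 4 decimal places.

-0.2479

Midpoint: k1 = f(x_n, p_n); k2 = f(x_n + h/2, p_n + (h/2)·k1); p_{n+1} = p_n + h·k2.
x=0.000000, p=0.020000:
  k1 = f(0.000000, 0.020000) = -0.036400
  k2 = f(0.230000, 0.011628) = -0.582363
  p ← 0.020000 + 0.46·(-0.582363) = -0.247887
p(0.46) ≈ -0.2479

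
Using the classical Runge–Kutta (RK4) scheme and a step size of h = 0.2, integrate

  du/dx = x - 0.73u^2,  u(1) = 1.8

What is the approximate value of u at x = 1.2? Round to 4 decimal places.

1.6027

RK4: k1 = f(x_n, u_n); k2 = f(x_n + h/2, u_n + (h/2)·k1); k3 = f(x_n + h/2, u_n + (h/2)·k2); k4 = f(x_n + h, u_n + h·k3); u_{n+1} = u_n + (h/6)·(k1 + 2k2 + 2k3 + k4).
x=1.000000, u=1.800000:
  k1 = f(1.000000, 1.800000) = -1.365200
  k2 = f(1.100000, 1.663480) = -0.920031
  k3 = f(1.100000, 1.707997) = -1.029595
  k4 = f(1.200000, 1.594081) = -0.654999
  u ← 1.800000 + (0.2/6)·(k1 + 2k2 + 2k3 + k4) = 1.602685
u(1.2) ≈ 1.6027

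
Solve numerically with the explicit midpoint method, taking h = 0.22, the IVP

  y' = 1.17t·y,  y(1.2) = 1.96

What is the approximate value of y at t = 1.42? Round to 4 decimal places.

2.7230

Midpoint: k1 = f(t_n, y_n); k2 = f(t_n + h/2, y_n + (h/2)·k1); y_{n+1} = y_n + h·k2.
t=1.200000, y=1.960000:
  k1 = f(1.200000, 1.960000) = 2.751840
  k2 = f(1.310000, 2.262702) = 3.468044
  y ← 1.960000 + 0.22·3.468044 = 2.722970
y(1.42) ≈ 2.7230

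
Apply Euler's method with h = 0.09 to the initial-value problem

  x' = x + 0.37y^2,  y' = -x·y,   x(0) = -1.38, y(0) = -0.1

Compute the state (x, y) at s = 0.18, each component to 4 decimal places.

Euler on (x,y): x_{n+1} = x_n + h·x', y_{n+1} = y_n + h·y'.
0.000000: (-1.380000, -0.100000); f=(-1.376300, -0.138000) → (-1.503867, -0.112420)
0.090000: (-1.503867, -0.112420); f=(-1.499191, -0.169065) → (-1.638794, -0.127636)
(x(0.18), y(0.18)) ≈ (-1.6388, -0.1276)

-1.6388, -0.1276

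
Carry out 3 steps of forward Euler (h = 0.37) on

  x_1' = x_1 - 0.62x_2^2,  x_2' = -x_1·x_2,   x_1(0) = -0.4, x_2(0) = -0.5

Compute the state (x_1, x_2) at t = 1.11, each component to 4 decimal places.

-1.3530, -0.9378

Euler on (x_1,x_2): x_1_{n+1} = x_1_n + h·x_1', x_2_{n+1} = x_2_n + h·x_2'.
0.000000: (-0.400000, -0.500000); f=(-0.555000, -0.200000) → (-0.605350, -0.574000)
0.370000: (-0.605350, -0.574000); f=(-0.809625, -0.347471) → (-0.904911, -0.702564)
0.740000: (-0.904911, -0.702564); f=(-1.210941, -0.635758) → (-1.352960, -0.937795)
(x_1(1.11), x_2(1.11)) ≈ (-1.3530, -0.9378)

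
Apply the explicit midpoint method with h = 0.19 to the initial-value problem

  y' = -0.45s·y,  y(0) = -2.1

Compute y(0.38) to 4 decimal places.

Midpoint: k1 = f(s_n, y_n); k2 = f(s_n + h/2, y_n + (h/2)·k1); y_{n+1} = y_n + h·k2.
s=0.000000, y=-2.100000:
  k1 = f(0.000000, -2.100000) = 0.000000
  k2 = f(0.095000, -2.100000) = 0.089775
  y ← -2.100000 + 0.19·0.089775 = -2.082943
s=0.190000, y=-2.082943:
  k1 = f(0.190000, -2.082943) = 0.178092
  k2 = f(0.285000, -2.066024) = 0.264968
  y ← -2.082943 + 0.19·0.264968 = -2.032599
y(0.38) ≈ -2.0326

-2.0326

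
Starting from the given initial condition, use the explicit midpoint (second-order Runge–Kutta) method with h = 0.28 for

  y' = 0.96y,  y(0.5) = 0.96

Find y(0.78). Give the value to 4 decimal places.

1.2527

Midpoint: k1 = f(t_n, y_n); k2 = f(t_n + h/2, y_n + (h/2)·k1); y_{n+1} = y_n + h·k2.
t=0.500000, y=0.960000:
  k1 = f(0.500000, 0.960000) = 0.921600
  k2 = f(0.640000, 1.089024) = 1.045463
  y ← 0.960000 + 0.28·1.045463 = 1.252730
y(0.78) ≈ 1.2527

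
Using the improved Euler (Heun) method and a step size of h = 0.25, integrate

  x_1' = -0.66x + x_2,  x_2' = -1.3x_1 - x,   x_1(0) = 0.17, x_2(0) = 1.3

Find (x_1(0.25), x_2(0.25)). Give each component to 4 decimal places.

0.4675, 1.1607

Heun on (x_1,x_2): k1 = f(x_n, state_n); k2 = f(x_n + h, state_n + h·k1); state_{n+1} = state_n + (h/2)·(k1 + k2).
0.000000: (0.170000, 1.300000)
  k1 = (1.300000, -0.221000)
  predictor → (0.495000, 1.244750)
  k2 = (1.079750, -0.893500)
  → (0.467469, 1.160688)
(x_1(0.25), x_2(0.25)) ≈ (0.4675, 1.1607)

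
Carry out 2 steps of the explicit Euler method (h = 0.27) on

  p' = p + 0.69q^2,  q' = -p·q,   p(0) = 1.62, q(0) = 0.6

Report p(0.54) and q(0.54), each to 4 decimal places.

Euler on (p,q): p_{n+1} = p_n + h·p', q_{n+1} = q_n + h·q'.
0.000000: (1.620000, 0.600000); f=(1.868400, -0.972000) → (2.124468, 0.337560)
0.270000: (2.124468, 0.337560); f=(2.203091, -0.717135) → (2.719303, 0.143933)
(p(0.54), q(0.54)) ≈ (2.7193, 0.1439)

2.7193, 0.1439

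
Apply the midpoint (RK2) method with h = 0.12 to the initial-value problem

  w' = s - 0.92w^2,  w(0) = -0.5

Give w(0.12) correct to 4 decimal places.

-0.5219

Midpoint: k1 = f(s_n, w_n); k2 = f(s_n + h/2, w_n + (h/2)·k1); w_{n+1} = w_n + h·k2.
s=0.000000, w=-0.500000:
  k1 = f(0.000000, -0.500000) = -0.230000
  k2 = f(0.060000, -0.513800) = -0.182871
  w ← -0.500000 + 0.12·(-0.182871) = -0.521945
w(0.12) ≈ -0.5219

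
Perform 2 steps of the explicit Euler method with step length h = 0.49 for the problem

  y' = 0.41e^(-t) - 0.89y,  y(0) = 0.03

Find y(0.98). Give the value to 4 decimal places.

0.2459

Euler: y_{n+1} = y_n + h·f(t_n, y_n).
t=0.000000, y=0.030000: f=0.383300 → y ← 0.030000 + 0.49·0.383300 = 0.217817
t=0.490000, y=0.217817: f=0.057320 → y ← 0.217817 + 0.49·0.057320 = 0.245904
y(0.98) ≈ 0.2459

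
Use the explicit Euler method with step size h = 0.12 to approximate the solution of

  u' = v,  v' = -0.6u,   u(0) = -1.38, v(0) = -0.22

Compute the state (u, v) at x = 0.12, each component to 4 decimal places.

-1.4064, -0.1206

Euler on (u,v): u_{n+1} = u_n + h·u', v_{n+1} = v_n + h·v'.
0.000000: (-1.380000, -0.220000); f=(-0.220000, 0.828000) → (-1.406400, -0.120640)
(u(0.12), v(0.12)) ≈ (-1.4064, -0.1206)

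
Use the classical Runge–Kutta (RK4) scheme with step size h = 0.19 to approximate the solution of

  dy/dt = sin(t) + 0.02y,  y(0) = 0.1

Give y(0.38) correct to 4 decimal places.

0.1723

RK4: k1 = f(t_n, y_n); k2 = f(t_n + h/2, y_n + (h/2)·k1); k3 = f(t_n + h/2, y_n + (h/2)·k2); k4 = f(t_n + h, y_n + h·k3); y_{n+1} = y_n + (h/6)·(k1 + 2k2 + 2k3 + k4).
t=0.000000, y=0.100000:
  k1 = f(0.000000, 0.100000) = 0.002000
  k2 = f(0.095000, 0.100190) = 0.096861
  k3 = f(0.095000, 0.109202) = 0.097041
  k4 = f(0.190000, 0.118438) = 0.191228
  y ← 0.100000 + (0.19/6)·(k1 + 2k2 + 2k3 + k4) = 0.118399
t=0.190000, y=0.118399:
  k1 = f(0.190000, 0.118399) = 0.191227
  k2 = f(0.285000, 0.136566) = 0.283889
  k3 = f(0.285000, 0.145369) = 0.284065
  k4 = f(0.380000, 0.172372) = 0.374368
  y ← 0.118399 + (0.19/6)·(k1 + 2k2 + 2k3 + k4) = 0.172280
y(0.38) ≈ 0.1723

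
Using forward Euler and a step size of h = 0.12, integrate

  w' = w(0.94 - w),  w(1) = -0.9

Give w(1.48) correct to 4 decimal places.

-2.3091

Euler: w_{n+1} = w_n + h·f(x_n, w_n).
x=1.000000, w=-0.900000: f=-1.656000 → w ← -0.900000 + 0.12·(-1.656000) = -1.098720
x=1.120000, w=-1.098720: f=-2.239982 → w ← -1.098720 + 0.12·(-2.239982) = -1.367518
x=1.240000, w=-1.367518: f=-3.155572 → w ← -1.367518 + 0.12·(-3.155572) = -1.746187
x=1.360000, w=-1.746187: f=-4.690583 → w ← -1.746187 + 0.12·(-4.690583) = -2.309056
w(1.48) ≈ -2.3091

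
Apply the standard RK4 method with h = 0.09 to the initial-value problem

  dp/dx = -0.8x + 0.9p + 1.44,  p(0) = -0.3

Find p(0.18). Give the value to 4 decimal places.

-0.0851

RK4: k1 = f(x_n, p_n); k2 = f(x_n + h/2, p_n + (h/2)·k1); k3 = f(x_n + h/2, p_n + (h/2)·k2); k4 = f(x_n + h, p_n + h·k3); p_{n+1} = p_n + (h/6)·(k1 + 2k2 + 2k3 + k4).
x=0.000000, p=-0.300000:
  k1 = f(0.000000, -0.300000) = 1.170000
  k2 = f(0.045000, -0.247350) = 1.181385
  k3 = f(0.045000, -0.246838) = 1.181846
  k4 = f(0.090000, -0.193634) = 1.193730
  p ← -0.300000 + (0.09/6)·(k1 + 2k2 + 2k3 + k4) = -0.193647
x=0.090000, p=-0.193647:
  k1 = f(0.090000, -0.193647) = 1.193718
  k2 = f(0.135000, -0.139930) = 1.206063
  k3 = f(0.135000, -0.139374) = 1.206563
  k4 = f(0.180000, -0.085056) = 1.219449
  p ← -0.193647 + (0.09/6)·(k1 + 2k2 + 2k3 + k4) = -0.085071
p(0.18) ≈ -0.0851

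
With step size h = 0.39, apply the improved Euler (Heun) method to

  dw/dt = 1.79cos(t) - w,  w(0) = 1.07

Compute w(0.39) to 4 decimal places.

Heun: k1 = f(t_n, w_n); k2 = f(t_n + h, w_n + h·k1); w_{n+1} = w_n + (h/2)·(k1 + k2).
t=0.000000, w=1.070000:
  k1 = f(0.000000, 1.070000) = 0.720000
  k2 = f(0.390000, 1.350800) = 0.304787
  w ← 1.070000 + (0.39/2)·(0.720000 + 0.304787) = 1.269834
w(0.39) ≈ 1.2698

1.2698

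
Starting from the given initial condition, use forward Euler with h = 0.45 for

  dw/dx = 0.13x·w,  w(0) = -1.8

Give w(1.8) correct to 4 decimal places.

-2.0982

Euler: w_{n+1} = w_n + h·f(x_n, w_n).
x=0.000000, w=-1.800000: f=0.000000 → w ← -1.800000 + 0.45·0.000000 = -1.800000
x=0.450000, w=-1.800000: f=-0.105300 → w ← -1.800000 + 0.45·(-0.105300) = -1.847385
x=0.900000, w=-1.847385: f=-0.216144 → w ← -1.847385 + 0.45·(-0.216144) = -1.944650
x=1.350000, w=-1.944650: f=-0.341286 → w ← -1.944650 + 0.45·(-0.341286) = -2.098229
w(1.8) ≈ -2.0982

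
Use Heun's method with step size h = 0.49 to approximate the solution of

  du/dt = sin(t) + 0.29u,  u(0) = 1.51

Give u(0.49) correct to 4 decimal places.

1.8551

Heun: k1 = f(t_n, u_n); k2 = f(t_n + h, u_n + h·k1); u_{n+1} = u_n + (h/2)·(k1 + k2).
t=0.000000, u=1.510000:
  k1 = f(0.000000, 1.510000) = 0.437900
  k2 = f(0.490000, 1.724571) = 0.970751
  u ← 1.510000 + (0.49/2)·(0.437900 + 0.970751) = 1.855120
u(0.49) ≈ 1.8551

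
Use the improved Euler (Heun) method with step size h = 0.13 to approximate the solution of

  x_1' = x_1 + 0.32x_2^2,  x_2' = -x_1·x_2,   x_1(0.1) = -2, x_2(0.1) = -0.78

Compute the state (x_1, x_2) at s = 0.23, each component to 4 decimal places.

-2.2425, -1.0242

Heun on (x_1,x_2): k1 = f(s_n, state_n); k2 = f(s_n + h, state_n + h·k1); state_{n+1} = state_n + (h/2)·(k1 + k2).
0.100000: (-2.000000, -0.780000)
  k1 = (-1.805312, -1.560000)
  predictor → (-2.234691, -0.982800)
  k2 = (-1.925604, -2.196254)
  → (-2.242510, -1.024157)
(x_1(0.23), x_2(0.23)) ≈ (-2.2425, -1.0242)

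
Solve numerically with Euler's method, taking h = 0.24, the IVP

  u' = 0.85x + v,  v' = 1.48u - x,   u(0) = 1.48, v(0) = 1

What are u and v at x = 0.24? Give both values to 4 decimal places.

1.7200, 1.5257

Euler on (u,v): u_{n+1} = u_n + h·u', v_{n+1} = v_n + h·v'.
0.000000: (1.480000, 1.000000); f=(1.000000, 2.190400) → (1.720000, 1.525696)
(u(0.24), v(0.24)) ≈ (1.7200, 1.5257)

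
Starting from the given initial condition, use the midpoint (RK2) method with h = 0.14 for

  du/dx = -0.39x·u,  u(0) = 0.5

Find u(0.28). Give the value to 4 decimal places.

Midpoint: k1 = f(x_n, u_n); k2 = f(x_n + h/2, u_n + (h/2)·k1); u_{n+1} = u_n + h·k2.
x=0.000000, u=0.500000:
  k1 = f(0.000000, 0.500000) = 0.000000
  k2 = f(0.070000, 0.500000) = -0.013650
  u ← 0.500000 + 0.14·(-0.013650) = 0.498089
x=0.140000, u=0.498089:
  k1 = f(0.140000, 0.498089) = -0.027196
  k2 = f(0.210000, 0.496185) = -0.040638
  u ← 0.498089 + 0.14·(-0.040638) = 0.492400
u(0.28) ≈ 0.4924

0.4924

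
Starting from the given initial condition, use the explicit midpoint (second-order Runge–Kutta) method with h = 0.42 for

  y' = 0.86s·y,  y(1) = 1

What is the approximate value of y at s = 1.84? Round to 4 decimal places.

Midpoint: k1 = f(s_n, y_n); k2 = f(s_n + h/2, y_n + (h/2)·k1); y_{n+1} = y_n + h·k2.
s=1.000000, y=1.000000:
  k1 = f(1.000000, 1.000000) = 0.860000
  k2 = f(1.210000, 1.180600) = 1.228532
  y ← 1.000000 + 0.42·1.228532 = 1.515984
s=1.420000, y=1.515984:
  k1 = f(1.420000, 1.515984) = 1.851319
  k2 = f(1.630000, 1.904761) = 2.670093
  y ← 1.515984 + 0.42·2.670093 = 2.637423
y(1.84) ≈ 2.6374

2.6374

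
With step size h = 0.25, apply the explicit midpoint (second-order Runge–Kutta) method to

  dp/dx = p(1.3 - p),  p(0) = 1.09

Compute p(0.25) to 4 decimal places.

1.1407

Midpoint: k1 = f(x_n, p_n); k2 = f(x_n + h/2, p_n + (h/2)·k1); p_{n+1} = p_n + h·k2.
x=0.000000, p=1.090000:
  k1 = f(0.000000, 1.090000) = 0.228900
  k2 = f(0.125000, 1.118613) = 0.202902
  p ← 1.090000 + 0.25·0.202902 = 1.140726
p(0.25) ≈ 1.1407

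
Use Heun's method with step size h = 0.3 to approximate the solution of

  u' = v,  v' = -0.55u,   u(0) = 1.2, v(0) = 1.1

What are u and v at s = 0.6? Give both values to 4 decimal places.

Heun on (u,v): k1 = f(s_n, state_n); k2 = f(s_n + h, state_n + h·k1); state_{n+1} = state_n + (h/2)·(k1 + k2).
0.000000: (1.200000, 1.100000)
  k1 = (1.100000, -0.660000)
  predictor → (1.530000, 0.902000)
  k2 = (0.902000, -0.841500)
  → (1.500300, 0.874775)
0.300000: (1.500300, 0.874775)
  k1 = (0.874775, -0.825165)
  predictor → (1.762733, 0.627226)
  k2 = (0.627226, -0.969503)
  → (1.725600, 0.605575)
(u(0.6), v(0.6)) ≈ (1.7256, 0.6056)

1.7256, 0.6056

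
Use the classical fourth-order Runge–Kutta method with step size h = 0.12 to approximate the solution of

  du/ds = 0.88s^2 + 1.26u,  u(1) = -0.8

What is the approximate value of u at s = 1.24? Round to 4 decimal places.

RK4: k1 = f(s_n, u_n); k2 = f(s_n + h/2, u_n + (h/2)·k1); k3 = f(s_n + h/2, u_n + (h/2)·k2); k4 = f(s_n + h, u_n + h·k3); u_{n+1} = u_n + (h/6)·(k1 + 2k2 + 2k3 + k4).
s=1.000000, u=-0.800000:
  k1 = f(1.000000, -0.800000) = -0.128000
  k2 = f(1.060000, -0.807680) = -0.028909
  k3 = f(1.060000, -0.801735) = -0.021418
  k4 = f(1.120000, -0.802570) = 0.092634
  u ← -0.800000 + (0.12/6)·(k1 + 2k2 + 2k3 + k4) = -0.802720
s=1.120000, u=-0.802720:
  k1 = f(1.120000, -0.802720) = 0.092444
  k2 = f(1.180000, -0.797174) = 0.220873
  k3 = f(1.180000, -0.789468) = 0.230582
  k4 = f(1.240000, -0.775050) = 0.376524
  u ← -0.802720 + (0.12/6)·(k1 + 2k2 + 2k3 + k4) = -0.775283
u(1.24) ≈ -0.7753

-0.7753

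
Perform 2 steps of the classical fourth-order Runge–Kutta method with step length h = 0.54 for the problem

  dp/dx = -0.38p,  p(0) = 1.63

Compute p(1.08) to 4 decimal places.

1.0813

RK4: k1 = f(x_n, p_n); k2 = f(x_n + h/2, p_n + (h/2)·k1); k3 = f(x_n + h/2, p_n + (h/2)·k2); k4 = f(x_n + h, p_n + h·k3); p_{n+1} = p_n + (h/6)·(k1 + 2k2 + 2k3 + k4).
x=0.000000, p=1.630000:
  k1 = f(0.000000, 1.630000) = -0.619400
  k2 = f(0.270000, 1.462762) = -0.555850
  k3 = f(0.270000, 1.479921) = -0.562370
  k4 = f(0.540000, 1.326320) = -0.504002
  p ← 1.630000 + (0.54/6)·(k1 + 2k2 + 2k3 + k4) = 1.327614
x=0.540000, p=1.327614:
  k1 = f(0.540000, 1.327614) = -0.504493
  k2 = f(0.810000, 1.191401) = -0.452732
  k3 = f(0.810000, 1.205377) = -0.458043
  k4 = f(1.080000, 1.080271) = -0.410503
  p ← 1.327614 + (0.54/6)·(k1 + 2k2 + 2k3 + k4) = 1.081325
p(1.08) ≈ 1.0813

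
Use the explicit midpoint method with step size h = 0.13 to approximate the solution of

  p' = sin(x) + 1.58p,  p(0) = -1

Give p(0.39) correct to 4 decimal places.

-1.7543

Midpoint: k1 = f(x_n, p_n); k2 = f(x_n + h/2, p_n + (h/2)·k1); p_{n+1} = p_n + h·k2.
x=0.000000, p=-1.000000:
  k1 = f(0.000000, -1.000000) = -1.580000
  k2 = f(0.065000, -1.102700) = -1.677312
  p ← -1.000000 + 0.13·(-1.677312) = -1.218051
x=0.130000, p=-1.218051:
  k1 = f(0.130000, -1.218051) = -1.794886
  k2 = f(0.195000, -1.334718) = -1.915088
  p ← -1.218051 + 0.13·(-1.915088) = -1.467012
x=0.260000, p=-1.467012:
  k1 = f(0.260000, -1.467012) = -2.060798
  k2 = f(0.325000, -1.600964) = -2.210214
  p ← -1.467012 + 0.13·(-2.210214) = -1.754340
p(0.39) ≈ -1.7543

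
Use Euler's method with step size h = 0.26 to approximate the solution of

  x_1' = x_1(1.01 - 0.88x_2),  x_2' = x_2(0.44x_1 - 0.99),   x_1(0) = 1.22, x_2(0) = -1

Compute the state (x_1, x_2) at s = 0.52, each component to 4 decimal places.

Euler on (x_1,x_2): x_1_{n+1} = x_1_n + h·x_1', x_2_{n+1} = x_2_n + h·x_2'.
0.000000: (1.220000, -1.000000); f=(2.305800, 0.453200) → (1.819508, -0.882168)
0.260000: (1.819508, -0.882168); f=(3.250201, 0.167097) → (2.664560, -0.838723)
(x_1(0.52), x_2(0.52)) ≈ (2.6646, -0.8387)

2.6646, -0.8387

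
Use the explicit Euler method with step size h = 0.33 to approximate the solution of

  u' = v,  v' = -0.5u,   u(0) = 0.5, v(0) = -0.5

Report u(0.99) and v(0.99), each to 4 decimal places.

-0.0677, -0.6613

Euler on (u,v): u_{n+1} = u_n + h·u', v_{n+1} = v_n + h·v'.
0.000000: (0.500000, -0.500000); f=(-0.500000, -0.250000) → (0.335000, -0.582500)
0.330000: (0.335000, -0.582500); f=(-0.582500, -0.167500) → (0.142775, -0.637775)
0.660000: (0.142775, -0.637775); f=(-0.637775, -0.071387) → (-0.067691, -0.661333)
(u(0.99), v(0.99)) ≈ (-0.0677, -0.6613)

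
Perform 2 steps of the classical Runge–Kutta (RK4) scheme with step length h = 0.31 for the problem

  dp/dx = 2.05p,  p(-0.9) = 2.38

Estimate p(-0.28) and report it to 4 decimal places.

RK4: k1 = f(x_n, p_n); k2 = f(x_n + h/2, p_n + (h/2)·k1); k3 = f(x_n + h/2, p_n + (h/2)·k2); k4 = f(x_n + h, p_n + h·k3); p_{n+1} = p_n + (h/6)·(k1 + 2k2 + 2k3 + k4).
x=-0.900000, p=2.380000:
  k1 = f(-0.900000, 2.380000) = 4.879000
  k2 = f(-0.745000, 3.136245) = 6.429302
  k3 = f(-0.745000, 3.376542) = 6.921911
  k4 = f(-0.590000, 4.525792) = 9.277874
  p ← 2.380000 + (0.31/6)·(k1 + 2k2 + 2k3 + k4) = 4.491064
x=-0.590000, p=4.491064:
  k1 = f(-0.590000, 4.491064) = 9.206681
  k2 = f(-0.435000, 5.918099) = 12.132104
  k3 = f(-0.435000, 6.371540) = 13.061657
  k4 = f(-0.280000, 8.540177) = 17.507364
  p ← 4.491064 + (0.31/6)·(k1 + 2k2 + 2k3 + k4) = 8.474645
p(-0.28) ≈ 8.4746

8.4746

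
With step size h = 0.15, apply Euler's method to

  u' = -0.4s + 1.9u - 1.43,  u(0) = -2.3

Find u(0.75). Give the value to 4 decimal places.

-10.0621

Euler: u_{n+1} = u_n + h·f(s_n, u_n).
s=0.000000, u=-2.300000: f=-5.800000 → u ← -2.300000 + 0.15·(-5.800000) = -3.170000
s=0.150000, u=-3.170000: f=-7.513000 → u ← -3.170000 + 0.15·(-7.513000) = -4.296950
s=0.300000, u=-4.296950: f=-9.714205 → u ← -4.296950 + 0.15·(-9.714205) = -5.754081
s=0.450000, u=-5.754081: f=-12.542753 → u ← -5.754081 + 0.15·(-12.542753) = -7.635494
s=0.600000, u=-7.635494: f=-16.177438 → u ← -7.635494 + 0.15·(-16.177438) = -10.062109
u(0.75) ≈ -10.0621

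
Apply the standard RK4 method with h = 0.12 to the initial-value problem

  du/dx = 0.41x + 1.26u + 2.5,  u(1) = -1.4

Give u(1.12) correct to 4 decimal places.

RK4: k1 = f(x_n, u_n); k2 = f(x_n + h/2, u_n + (h/2)·k1); k3 = f(x_n + h/2, u_n + (h/2)·k2); k4 = f(x_n + h, u_n + h·k3); u_{n+1} = u_n + (h/6)·(k1 + 2k2 + 2k3 + k4).
x=1.000000, u=-1.400000:
  k1 = f(1.000000, -1.400000) = 1.146000
  k2 = f(1.060000, -1.331240) = 1.257238
  k3 = f(1.060000, -1.324566) = 1.265647
  k4 = f(1.120000, -1.248122) = 1.386566
  u ← -1.400000 + (0.12/6)·(k1 + 2k2 + 2k3 + k4) = -1.248433
u(1.12) ≈ -1.2484

-1.2484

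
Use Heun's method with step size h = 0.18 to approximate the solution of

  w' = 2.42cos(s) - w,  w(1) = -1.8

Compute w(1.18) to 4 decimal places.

Heun: k1 = f(s_n, w_n); k2 = f(s_n + h, w_n + h·k1); w_{n+1} = w_n + (h/2)·(k1 + k2).
s=1.000000, w=-1.800000:
  k1 = f(1.000000, -1.800000) = 3.107532
  k2 = f(1.180000, -1.240644) = 2.162482
  w ← -1.800000 + (0.18/2)·(3.107532 + 2.162482) = -1.325699
w(1.18) ≈ -1.3257

-1.3257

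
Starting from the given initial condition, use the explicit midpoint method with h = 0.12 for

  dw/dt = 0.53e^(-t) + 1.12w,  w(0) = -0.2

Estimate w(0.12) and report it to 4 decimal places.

Midpoint: k1 = f(t_n, w_n); k2 = f(t_n + h/2, w_n + (h/2)·k1); w_{n+1} = w_n + h·k2.
t=0.000000, w=-0.200000:
  k1 = f(0.000000, -0.200000) = 0.306000
  k2 = f(0.060000, -0.181640) = 0.295698
  w ← -0.200000 + 0.12·0.295698 = -0.164516
w(0.12) ≈ -0.1645

-0.1645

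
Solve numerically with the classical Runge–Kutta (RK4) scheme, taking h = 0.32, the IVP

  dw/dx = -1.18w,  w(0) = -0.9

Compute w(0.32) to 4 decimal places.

RK4: k1 = f(x_n, w_n); k2 = f(x_n + h/2, w_n + (h/2)·k1); k3 = f(x_n + h/2, w_n + (h/2)·k2); k4 = f(x_n + h, w_n + h·k3); w_{n+1} = w_n + (h/6)·(k1 + 2k2 + 2k3 + k4).
x=0.000000, w=-0.900000:
  k1 = f(0.000000, -0.900000) = 1.062000
  k2 = f(0.160000, -0.730080) = 0.861494
  k3 = f(0.160000, -0.762161) = 0.899350
  k4 = f(0.320000, -0.612208) = 0.722405
  w ← -0.900000 + (0.32/6)·(k1 + 2k2 + 2k3 + k4) = -0.617008
w(0.32) ≈ -0.6170

-0.6170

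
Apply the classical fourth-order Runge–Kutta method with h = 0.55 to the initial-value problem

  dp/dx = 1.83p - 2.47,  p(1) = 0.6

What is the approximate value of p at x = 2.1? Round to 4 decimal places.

-4.2204

RK4: k1 = f(x_n, p_n); k2 = f(x_n + h/2, p_n + (h/2)·k1); k3 = f(x_n + h/2, p_n + (h/2)·k2); k4 = f(x_n + h, p_n + h·k3); p_{n+1} = p_n + (h/6)·(k1 + 2k2 + 2k3 + k4).
x=1.000000, p=0.600000:
  k1 = f(1.000000, 0.600000) = -1.372000
  k2 = f(1.275000, 0.222700) = -2.062459
  k3 = f(1.275000, 0.032824) = -2.409932
  k4 = f(1.550000, -0.725463) = -3.797597
  p ← 0.600000 + (0.55/6)·(k1 + 2k2 + 2k3 + k4) = -0.693818
x=1.550000, p=-0.693818:
  k1 = f(1.550000, -0.693818) = -3.739687
  k2 = f(1.825000, -1.722232) = -5.621685
  k3 = f(1.825000, -2.239782) = -6.568800
  k4 = f(2.100000, -4.306658) = -10.351185
  p ← -0.693818 + (0.55/6)·(k1 + 2k2 + 2k3 + k4) = -4.220404
p(2.1) ≈ -4.2204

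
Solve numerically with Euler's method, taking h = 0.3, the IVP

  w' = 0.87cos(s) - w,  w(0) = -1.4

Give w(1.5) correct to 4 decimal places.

0.2266

Euler: w_{n+1} = w_n + h·f(s_n, w_n).
s=0.000000, w=-1.400000: f=2.270000 → w ← -1.400000 + 0.3·2.270000 = -0.719000
s=0.300000, w=-0.719000: f=1.550143 → w ← -0.719000 + 0.3·1.550143 = -0.253957
s=0.600000, w=-0.253957: f=0.971999 → w ← -0.253957 + 0.3·0.971999 = 0.037643
s=0.900000, w=0.037643: f=0.503158 → w ← 0.037643 + 0.3·0.503158 = 0.188590
s=1.200000, w=0.188590: f=0.126661 → w ← 0.188590 + 0.3·0.126661 = 0.226588
w(1.5) ≈ 0.2266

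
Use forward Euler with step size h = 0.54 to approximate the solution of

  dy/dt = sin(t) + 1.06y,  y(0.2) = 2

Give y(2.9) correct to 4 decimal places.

23.7777

Euler: y_{n+1} = y_n + h·f(t_n, y_n).
t=0.200000, y=2.000000: f=2.318669 → y ← 2.000000 + 0.54·2.318669 = 3.252081
t=0.740000, y=3.252081: f=4.121494 → y ← 3.252081 + 0.54·4.121494 = 5.477688
t=1.280000, y=5.477688: f=6.764365 → y ← 5.477688 + 0.54·6.764365 = 9.130446
t=1.820000, y=9.130446: f=10.647382 → y ← 9.130446 + 0.54·10.647382 = 14.880032
t=2.360000, y=14.880032: f=16.477244 → y ← 14.880032 + 0.54·16.477244 = 23.777744
y(2.9) ≈ 23.7777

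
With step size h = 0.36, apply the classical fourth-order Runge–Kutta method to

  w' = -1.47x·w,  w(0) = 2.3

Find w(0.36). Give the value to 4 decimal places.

RK4: k1 = f(x_n, w_n); k2 = f(x_n + h/2, w_n + (h/2)·k1); k3 = f(x_n + h/2, w_n + (h/2)·k2); k4 = f(x_n + h, w_n + h·k3); w_{n+1} = w_n + (h/6)·(k1 + 2k2 + 2k3 + k4).
x=0.000000, w=2.300000:
  k1 = f(0.000000, 2.300000) = 0.000000
  k2 = f(0.180000, 2.300000) = -0.608580
  k3 = f(0.180000, 2.190456) = -0.579595
  k4 = f(0.360000, 2.091346) = -1.106740
  w ← 2.300000 + (0.36/6)·(k1 + 2k2 + 2k3 + k4) = 2.091015
w(0.36) ≈ 2.0910

2.0910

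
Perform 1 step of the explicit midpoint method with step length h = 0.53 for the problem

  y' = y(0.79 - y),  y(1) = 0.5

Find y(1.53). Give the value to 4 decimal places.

0.5718

Midpoint: k1 = f(t_n, y_n); k2 = f(t_n + h/2, y_n + (h/2)·k1); y_{n+1} = y_n + h·k2.
t=1.000000, y=0.500000:
  k1 = f(1.000000, 0.500000) = 0.145000
  k2 = f(1.265000, 0.538425) = 0.135454
  y ← 0.500000 + 0.53·0.135454 = 0.571791
y(1.53) ≈ 0.5718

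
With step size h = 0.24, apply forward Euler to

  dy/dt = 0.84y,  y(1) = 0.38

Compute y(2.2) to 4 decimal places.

0.9519

Euler: y_{n+1} = y_n + h·f(t_n, y_n).
t=1.000000, y=0.380000: f=0.319200 → y ← 0.380000 + 0.24·0.319200 = 0.456608
t=1.240000, y=0.456608: f=0.383551 → y ← 0.456608 + 0.24·0.383551 = 0.548660
t=1.480000, y=0.548660: f=0.460875 → y ← 0.548660 + 0.24·0.460875 = 0.659270
t=1.720000, y=0.659270: f=0.553787 → y ← 0.659270 + 0.24·0.553787 = 0.792179
t=1.960000, y=0.792179: f=0.665430 → y ← 0.792179 + 0.24·0.665430 = 0.951882
y(2.2) ≈ 0.9519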